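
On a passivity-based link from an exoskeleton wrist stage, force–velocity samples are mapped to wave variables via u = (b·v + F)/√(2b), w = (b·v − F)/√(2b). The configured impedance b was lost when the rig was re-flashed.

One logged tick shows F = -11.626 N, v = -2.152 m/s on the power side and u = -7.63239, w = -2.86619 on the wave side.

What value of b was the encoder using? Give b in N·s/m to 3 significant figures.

b = 11.9 N·s/m

u + w = -10.4986;  u + w = √(2b)·v, so √(2b) = -10.4986/(-2.152) = 4.8785.
b = (√(2b))²/2 = 23.8000/2 = 11.9000.
(Check via u − w = 2F/√(2b): u − w = -4.7662, 2F/√(2b) = -4.7662.)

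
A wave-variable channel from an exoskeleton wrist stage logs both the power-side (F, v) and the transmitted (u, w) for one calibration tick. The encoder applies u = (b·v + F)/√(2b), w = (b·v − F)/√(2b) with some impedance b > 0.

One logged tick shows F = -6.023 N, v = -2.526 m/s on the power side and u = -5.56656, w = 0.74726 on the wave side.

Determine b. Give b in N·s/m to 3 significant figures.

b = 1.82 N·s/m

u + w = -4.81930;  u + w = √(2b)·v, so √(2b) = -4.81930/(-2.526) = 1.90788.
b = (√(2b))²/2 = 3.64000/2 = 1.82000.
(Check via u − w = 2F/√(2b): u − w = -6.31382, 2F/√(2b) = -6.31382.)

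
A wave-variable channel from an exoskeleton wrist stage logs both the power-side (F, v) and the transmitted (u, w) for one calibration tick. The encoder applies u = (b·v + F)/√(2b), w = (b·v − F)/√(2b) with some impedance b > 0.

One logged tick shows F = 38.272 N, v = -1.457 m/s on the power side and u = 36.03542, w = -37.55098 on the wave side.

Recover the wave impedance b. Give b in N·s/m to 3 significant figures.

u + w = -1.51556;  u + w = √(2b)·v, so √(2b) = -1.51556/(-1.457) = 1.04019.
b = (√(2b))²/2 = 1.08200/2 = 0.54100.
(Check via u − w = 2F/√(2b): u − w = 73.58640, 2F/√(2b) = 73.58640.)

b = 0.541 N·s/m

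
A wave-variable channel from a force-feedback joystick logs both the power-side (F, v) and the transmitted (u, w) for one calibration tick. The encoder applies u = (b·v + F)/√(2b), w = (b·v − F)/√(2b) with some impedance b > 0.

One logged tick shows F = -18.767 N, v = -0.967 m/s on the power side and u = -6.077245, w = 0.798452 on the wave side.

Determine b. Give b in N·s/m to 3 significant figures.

u + w = -5.278793;  u + w = √(2b)·v, so √(2b) = -5.278793/(-0.967) = 5.458938.
b = (√(2b))²/2 = 29.800004/2 = 14.900002.
(Check via u − w = 2F/√(2b): u − w = -6.875697, 2F/√(2b) = -6.875696.)

b = 14.9 N·s/m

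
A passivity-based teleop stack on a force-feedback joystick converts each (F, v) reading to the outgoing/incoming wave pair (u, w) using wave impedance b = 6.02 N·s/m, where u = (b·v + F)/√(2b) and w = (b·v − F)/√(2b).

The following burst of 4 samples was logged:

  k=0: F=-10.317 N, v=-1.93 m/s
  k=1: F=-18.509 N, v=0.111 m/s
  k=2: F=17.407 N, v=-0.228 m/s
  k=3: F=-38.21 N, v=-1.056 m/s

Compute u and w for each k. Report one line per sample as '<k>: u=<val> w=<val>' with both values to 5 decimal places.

0: u=-6.32173 w=-0.37511
1: u=-5.14163 w=5.52678
2: u=4.62105 w=-5.41218
3: u=-12.84403 w=9.17985

k=0: b·v=6.02×(-1.93)=-11.61860; √(2b)=3.46987; u=(-11.61860+(-10.317))/3.46987=-6.32173, w=(-11.61860−(-10.317))/3.46987=-0.37511
k=1: b·v=6.02×0.111=0.66822; √(2b)=3.46987; u=(0.66822+(-18.509))/3.46987=-5.14163, w=(0.66822−(-18.509))/3.46987=5.52678
k=2: b·v=6.02×(-0.228)=-1.37256; √(2b)=3.46987; u=(-1.37256+17.407)/3.46987=4.62105, w=(-1.37256−17.407)/3.46987=-5.41218
k=3: b·v=6.02×(-1.056)=-6.35712; √(2b)=3.46987; u=(-6.35712+(-38.21))/3.46987=-12.84403, w=(-6.35712−(-38.21))/3.46987=9.17985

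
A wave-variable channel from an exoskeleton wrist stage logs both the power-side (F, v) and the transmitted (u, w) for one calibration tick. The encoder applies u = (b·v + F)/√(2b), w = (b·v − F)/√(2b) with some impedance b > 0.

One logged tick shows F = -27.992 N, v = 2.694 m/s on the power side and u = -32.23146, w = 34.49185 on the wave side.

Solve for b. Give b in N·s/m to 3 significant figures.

u + w = 2.2604;  u + w = √(2b)·v, so √(2b) = 2.2604/2.694 = 0.8390.
b = (√(2b))²/2 = 0.7040/2 = 0.3520.
(Check via u − w = 2F/√(2b): u − w = -66.7233, 2F/√(2b) = -66.7234.)

b = 0.352 N·s/m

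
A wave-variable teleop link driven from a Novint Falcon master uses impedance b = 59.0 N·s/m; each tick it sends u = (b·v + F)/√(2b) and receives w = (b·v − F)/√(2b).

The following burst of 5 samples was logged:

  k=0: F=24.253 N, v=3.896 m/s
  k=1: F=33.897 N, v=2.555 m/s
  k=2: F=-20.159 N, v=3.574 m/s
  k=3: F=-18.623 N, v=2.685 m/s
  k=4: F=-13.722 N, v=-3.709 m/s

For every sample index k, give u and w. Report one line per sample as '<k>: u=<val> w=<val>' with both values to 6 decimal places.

k=0: b·v=59.0×3.896=229.864000; √(2b)=10.862780; u=(229.864000+24.253)/10.862780=23.393366, w=(229.864000−24.253)/10.862780=18.928027
k=1: b·v=59.0×2.555=150.745000; √(2b)=10.862780; u=(150.745000+33.897)/10.862780=16.997674, w=(150.745000−33.897)/10.862780=10.756730
k=2: b·v=59.0×3.574=210.866000; √(2b)=10.862780; u=(210.866000+(-20.159))/10.862780=17.556002, w=(210.866000−(-20.159))/10.862780=21.267575
k=3: b·v=59.0×2.685=158.415000; √(2b)=10.862780; u=(158.415000+(-18.623))/10.862780=12.868897, w=(158.415000−(-18.623))/10.862780=16.297669
k=4: b·v=59.0×(-3.709)=-218.831000; √(2b)=10.862780; u=(-218.831000+(-13.722))/10.862780=-21.408239, w=(-218.831000−(-13.722))/10.862780=-18.881814

0: u=23.393366 w=18.928027
1: u=16.997674 w=10.756730
2: u=17.556002 w=21.267575
3: u=12.868897 w=16.297669
4: u=-21.408239 w=-18.881814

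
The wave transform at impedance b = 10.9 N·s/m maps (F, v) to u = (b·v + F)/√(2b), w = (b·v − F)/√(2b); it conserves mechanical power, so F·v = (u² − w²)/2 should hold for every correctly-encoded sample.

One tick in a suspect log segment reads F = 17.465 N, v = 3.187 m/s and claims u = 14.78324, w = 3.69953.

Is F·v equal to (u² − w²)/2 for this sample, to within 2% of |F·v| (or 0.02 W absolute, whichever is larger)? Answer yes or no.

F·v = 17.465×3.187 = 55.6610 W.
(u² − w²)/2 = (218.5442 − 13.6865)/2 = 102.4288 W.
|Δ| = 46.7679;  2% of max(1, |F·v|) = 1.1132.

no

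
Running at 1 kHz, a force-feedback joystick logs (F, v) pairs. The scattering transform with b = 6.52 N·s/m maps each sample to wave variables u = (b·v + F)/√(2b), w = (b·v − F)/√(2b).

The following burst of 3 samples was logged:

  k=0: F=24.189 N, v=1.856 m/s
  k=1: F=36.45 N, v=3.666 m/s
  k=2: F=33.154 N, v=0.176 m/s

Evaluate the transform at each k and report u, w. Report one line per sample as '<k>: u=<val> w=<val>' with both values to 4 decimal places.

k=0: b·v=6.52×1.856=12.1011; √(2b)=3.6111; u=(12.1011+24.189)/3.6111=10.0496, w=(12.1011−24.189)/3.6111=-3.3474
k=1: b·v=6.52×3.666=23.9023; √(2b)=3.6111; u=(23.9023+36.45)/3.6111=16.7130, w=(23.9023−36.45)/3.6111=-3.4748
k=2: b·v=6.52×0.176=1.1475; √(2b)=3.6111; u=(1.1475+33.154)/3.6111=9.4989, w=(1.1475−33.154)/3.6111=-8.8634

0: u=10.0496 w=-3.3474
1: u=16.7130 w=-3.4748
2: u=9.4989 w=-8.8634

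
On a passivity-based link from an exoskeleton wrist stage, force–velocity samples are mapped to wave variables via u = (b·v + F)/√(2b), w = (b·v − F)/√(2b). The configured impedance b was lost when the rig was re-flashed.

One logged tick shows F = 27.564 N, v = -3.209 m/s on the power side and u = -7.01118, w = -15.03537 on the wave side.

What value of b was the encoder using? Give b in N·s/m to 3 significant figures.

u + w = -22.0465;  u + w = √(2b)·v, so √(2b) = -22.0465/(-3.209) = 6.8702.
b = (√(2b))²/2 = 47.2000/2 = 23.6000.
(Check via u − w = 2F/√(2b): u − w = 8.0242, 2F/√(2b) = 8.0242.)

b = 23.6 N·s/m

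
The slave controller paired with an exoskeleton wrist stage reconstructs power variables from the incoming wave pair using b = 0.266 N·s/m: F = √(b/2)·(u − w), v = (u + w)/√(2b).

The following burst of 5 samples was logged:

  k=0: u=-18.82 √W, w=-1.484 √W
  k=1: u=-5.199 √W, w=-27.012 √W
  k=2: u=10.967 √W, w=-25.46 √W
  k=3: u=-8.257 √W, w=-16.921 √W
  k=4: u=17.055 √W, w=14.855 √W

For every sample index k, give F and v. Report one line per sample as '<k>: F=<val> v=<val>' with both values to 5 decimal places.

k=0: u−w=-17.33600, u+w=-20.30400; √(b/2)=0.36469, √(2b)=0.72938; F=0.36469×(-17.336)=-6.32229, v=-20.30400/0.72938=-27.83722
k=1: u−w=21.81300, u+w=-32.21100; √(b/2)=0.36469, √(2b)=0.72938; F=0.36469×21.813=7.95502, v=-32.21100/0.72938=-44.16197
k=2: u−w=36.42700, u+w=-14.49300; √(b/2)=0.36469, √(2b)=0.72938; F=0.36469×36.427=13.28462, v=-14.49300/0.72938=-19.87021
k=3: u−w=8.66400, u+w=-25.17800; √(b/2)=0.36469, √(2b)=0.72938; F=0.36469×8.664=3.15969, v=-25.17800/0.72938=-34.51957
k=4: u−w=2.20000, u+w=31.91000; √(b/2)=0.36469, √(2b)=0.72938; F=0.36469×2.2=0.80232, v=31.91000/0.72938=43.74929

0: F=-6.32229 v=-27.83722
1: F=7.95502 v=-44.16197
2: F=13.28462 v=-19.87021
3: F=3.15969 v=-34.51957
4: F=0.80232 v=43.74929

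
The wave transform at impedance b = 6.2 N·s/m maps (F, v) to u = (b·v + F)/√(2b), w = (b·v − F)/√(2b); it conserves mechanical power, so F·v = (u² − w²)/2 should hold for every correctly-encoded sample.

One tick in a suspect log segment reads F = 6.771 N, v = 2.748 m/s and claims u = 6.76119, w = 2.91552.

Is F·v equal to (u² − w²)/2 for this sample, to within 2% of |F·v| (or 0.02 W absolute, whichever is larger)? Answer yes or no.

yes

F·v = 6.771×2.748 = 18.6067 W.
(u² − w²)/2 = (45.7137 − 8.5003)/2 = 18.6067 W.
|Δ| = 0.0000;  2% of max(1, |F·v|) = 0.3721.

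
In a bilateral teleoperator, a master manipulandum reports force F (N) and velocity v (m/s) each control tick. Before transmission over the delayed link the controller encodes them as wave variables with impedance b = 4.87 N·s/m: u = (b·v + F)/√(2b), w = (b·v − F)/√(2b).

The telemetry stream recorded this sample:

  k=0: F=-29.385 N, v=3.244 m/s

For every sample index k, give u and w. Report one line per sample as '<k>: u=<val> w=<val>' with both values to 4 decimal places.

k=0: b·v=4.87×3.244=15.7983; √(2b)=3.1209; u=(15.7983+(-29.385))/3.1209=-4.3535, w=(15.7983−(-29.385))/3.1209=14.4777

0: u=-4.3535 w=14.4777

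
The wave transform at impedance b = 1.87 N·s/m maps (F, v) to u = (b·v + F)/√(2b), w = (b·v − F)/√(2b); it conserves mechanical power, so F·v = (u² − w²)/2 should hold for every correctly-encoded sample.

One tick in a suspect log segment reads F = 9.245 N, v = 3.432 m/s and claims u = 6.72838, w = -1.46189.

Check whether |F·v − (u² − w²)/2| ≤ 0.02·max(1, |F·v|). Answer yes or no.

no

F·v = 9.245×3.432 = 31.7288 W.
(u² − w²)/2 = (45.2711 − 2.1371)/2 = 21.5670 W.
|Δ| = 10.1619;  2% of max(1, |F·v|) = 0.6346.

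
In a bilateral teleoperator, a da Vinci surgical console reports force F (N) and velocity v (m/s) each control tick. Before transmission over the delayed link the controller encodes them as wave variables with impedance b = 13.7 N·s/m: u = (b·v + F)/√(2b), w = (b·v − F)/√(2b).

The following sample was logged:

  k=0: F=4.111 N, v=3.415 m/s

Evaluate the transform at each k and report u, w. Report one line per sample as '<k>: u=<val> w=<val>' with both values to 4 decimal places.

0: u=9.7233 w=8.1525

k=0: b·v=13.7×3.415=46.7855; √(2b)=5.2345; u=(46.7855+4.111)/5.2345=9.7233, w=(46.7855−4.111)/5.2345=8.1525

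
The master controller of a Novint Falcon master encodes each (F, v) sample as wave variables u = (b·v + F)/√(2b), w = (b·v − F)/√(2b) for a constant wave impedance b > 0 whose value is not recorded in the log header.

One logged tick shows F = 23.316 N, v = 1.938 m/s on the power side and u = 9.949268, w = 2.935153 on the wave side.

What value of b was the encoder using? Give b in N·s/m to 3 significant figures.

u + w = 12.884421;  u + w = √(2b)·v, so √(2b) = 12.884421/1.938 = 6.648308.
b = (√(2b))²/2 = 44.200000/2 = 22.100000.
(Check via u − w = 2F/√(2b): u − w = 7.014115, 2F/√(2b) = 7.014115.)

b = 22.1 N·s/m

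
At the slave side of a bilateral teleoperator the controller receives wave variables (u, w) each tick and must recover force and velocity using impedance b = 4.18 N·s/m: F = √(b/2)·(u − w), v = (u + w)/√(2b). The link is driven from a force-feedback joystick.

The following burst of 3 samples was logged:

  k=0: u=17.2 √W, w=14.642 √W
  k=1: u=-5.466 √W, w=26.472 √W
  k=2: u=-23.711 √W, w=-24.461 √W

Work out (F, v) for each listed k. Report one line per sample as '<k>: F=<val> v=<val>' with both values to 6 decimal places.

0: F=3.698058 v=11.012786
1: F=-46.172231 v=7.265077
2: F=1.084262 v=-16.660635

k=0: u−w=2.558000, u+w=31.842000; √(b/2)=1.445683, √(2b)=2.891366; F=1.445683×2.558=3.698058, v=31.842000/2.891366=11.012786
k=1: u−w=-31.938000, u+w=21.006000; √(b/2)=1.445683, √(2b)=2.891366; F=1.445683×(-31.938)=-46.172231, v=21.006000/2.891366=7.265077
k=2: u−w=0.750000, u+w=-48.172000; √(b/2)=1.445683, √(2b)=2.891366; F=1.445683×0.75=1.084262, v=-48.172000/2.891366=-16.660635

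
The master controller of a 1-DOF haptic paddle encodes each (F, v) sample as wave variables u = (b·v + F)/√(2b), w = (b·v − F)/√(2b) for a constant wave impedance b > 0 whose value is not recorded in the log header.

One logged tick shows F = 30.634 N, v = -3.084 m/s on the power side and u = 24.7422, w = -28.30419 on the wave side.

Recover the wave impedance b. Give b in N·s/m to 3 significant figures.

u + w = -3.56199;  u + w = √(2b)·v, so √(2b) = -3.56199/(-3.084) = 1.15499.
b = (√(2b))²/2 = 1.33400/2 = 0.66700.
(Check via u − w = 2F/√(2b): u − w = 53.04639, 2F/√(2b) = 53.04633.)

b = 0.667 N·s/m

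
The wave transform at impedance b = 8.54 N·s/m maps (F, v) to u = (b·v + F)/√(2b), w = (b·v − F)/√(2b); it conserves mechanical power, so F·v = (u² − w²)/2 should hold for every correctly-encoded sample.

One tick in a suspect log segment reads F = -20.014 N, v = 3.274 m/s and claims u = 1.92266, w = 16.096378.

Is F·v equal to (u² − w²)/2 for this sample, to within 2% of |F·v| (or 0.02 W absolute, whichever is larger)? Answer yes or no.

F·v = (-20.014)×3.274 = -65.525836 W.
(u² − w²)/2 = (3.696621 − 259.093385)/2 = -127.698382 W.
|Δ| = 62.172546;  2% of max(1, |F·v|) = 1.310517.

no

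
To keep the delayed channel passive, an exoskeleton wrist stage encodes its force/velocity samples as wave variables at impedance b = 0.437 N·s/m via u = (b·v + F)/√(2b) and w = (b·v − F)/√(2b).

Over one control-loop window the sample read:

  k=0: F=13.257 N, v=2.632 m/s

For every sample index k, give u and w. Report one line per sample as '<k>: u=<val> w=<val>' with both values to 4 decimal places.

k=0: b·v=0.437×2.632=1.1502; √(2b)=0.9349; u=(1.1502+13.257)/0.9349=15.4107, w=(1.1502−13.257)/0.9349=-12.9501

0: u=15.4107 w=-12.9501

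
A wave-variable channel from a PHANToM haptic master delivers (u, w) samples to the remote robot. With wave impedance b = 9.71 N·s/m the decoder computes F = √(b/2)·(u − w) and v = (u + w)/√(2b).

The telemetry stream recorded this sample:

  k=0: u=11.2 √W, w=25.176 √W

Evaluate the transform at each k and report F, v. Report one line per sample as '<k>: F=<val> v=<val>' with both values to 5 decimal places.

k=0: u−w=-13.97600, u+w=36.37600; √(b/2)=2.20341, √(2b)=4.40681; F=2.20341×(-13.976)=-30.79481, v=36.37600/4.40681=8.25449

0: F=-30.79481 v=8.25449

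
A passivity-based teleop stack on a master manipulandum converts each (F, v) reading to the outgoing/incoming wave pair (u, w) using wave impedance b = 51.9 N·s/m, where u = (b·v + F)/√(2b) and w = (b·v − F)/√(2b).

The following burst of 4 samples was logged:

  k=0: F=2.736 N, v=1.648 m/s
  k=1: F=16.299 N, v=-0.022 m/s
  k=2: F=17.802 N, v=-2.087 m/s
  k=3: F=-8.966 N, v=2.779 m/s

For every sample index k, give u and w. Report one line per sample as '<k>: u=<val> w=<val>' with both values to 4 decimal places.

k=0: b·v=51.9×1.648=85.5312; √(2b)=10.1882; u=(85.5312+2.736)/10.1882=8.6636, w=(85.5312−2.736)/10.1882=8.1266
k=1: b·v=51.9×(-0.022)=-1.1418; √(2b)=10.1882; u=(-1.1418+16.299)/10.1882=1.4877, w=(-1.1418−16.299)/10.1882=-1.7119
k=2: b·v=51.9×(-2.087)=-108.3153; √(2b)=10.1882; u=(-108.3153+17.802)/10.1882=-8.8841, w=(-108.3153−17.802)/10.1882=-12.3787
k=3: b·v=51.9×2.779=144.2301; √(2b)=10.1882; u=(144.2301+(-8.966))/10.1882=13.2765, w=(144.2301−(-8.966))/10.1882=15.0366

0: u=8.6636 w=8.1266
1: u=1.4877 w=-1.7119
2: u=-8.8841 w=-12.3787
3: u=13.2765 w=15.0366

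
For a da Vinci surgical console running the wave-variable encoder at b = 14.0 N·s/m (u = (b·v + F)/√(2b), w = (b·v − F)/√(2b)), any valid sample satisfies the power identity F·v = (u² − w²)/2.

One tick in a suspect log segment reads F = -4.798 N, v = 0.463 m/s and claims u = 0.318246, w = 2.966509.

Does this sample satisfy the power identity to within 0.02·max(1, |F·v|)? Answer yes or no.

F·v = (-4.798)×0.463 = -2.221474 W.
(u² − w²)/2 = (0.101281 − 8.800176)/2 = -4.349448 W.
|Δ| = 2.127974;  2% of max(1, |F·v|) = 0.044429.

no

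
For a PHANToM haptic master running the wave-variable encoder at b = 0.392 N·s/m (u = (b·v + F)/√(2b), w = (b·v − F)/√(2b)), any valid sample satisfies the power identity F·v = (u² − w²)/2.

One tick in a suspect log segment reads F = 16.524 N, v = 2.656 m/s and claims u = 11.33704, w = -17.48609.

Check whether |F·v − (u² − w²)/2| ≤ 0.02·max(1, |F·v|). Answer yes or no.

no

F·v = 16.524×2.656 = 43.88774 W.
(u² − w²)/2 = (128.52848 − 305.76334)/2 = -88.61743 W.
|Δ| = 132.50518;  2% of max(1, |F·v|) = 0.87775.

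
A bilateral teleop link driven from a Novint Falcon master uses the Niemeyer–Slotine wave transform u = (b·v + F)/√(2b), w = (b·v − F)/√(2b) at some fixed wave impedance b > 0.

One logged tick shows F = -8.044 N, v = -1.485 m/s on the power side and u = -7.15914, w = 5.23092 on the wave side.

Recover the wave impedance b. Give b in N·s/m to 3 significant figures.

b = 0.843 N·s/m

u + w = -1.92822;  u + w = √(2b)·v, so √(2b) = -1.92822/(-1.485) = 1.29846.
b = (√(2b))²/2 = 1.68601/2 = 0.84301.
(Check via u − w = 2F/√(2b): u − w = -12.39006, 2F/√(2b) = -12.39002.)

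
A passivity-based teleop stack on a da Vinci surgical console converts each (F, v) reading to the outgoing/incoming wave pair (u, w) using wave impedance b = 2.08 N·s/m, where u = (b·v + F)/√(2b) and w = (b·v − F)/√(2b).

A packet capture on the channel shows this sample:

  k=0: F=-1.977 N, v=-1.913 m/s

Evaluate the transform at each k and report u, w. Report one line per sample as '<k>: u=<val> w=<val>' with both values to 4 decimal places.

0: u=-2.9202 w=-0.9816

k=0: b·v=2.08×(-1.913)=-3.9790; √(2b)=2.0396; u=(-3.9790+(-1.977))/2.0396=-2.9202, w=(-3.9790−(-1.977))/2.0396=-0.9816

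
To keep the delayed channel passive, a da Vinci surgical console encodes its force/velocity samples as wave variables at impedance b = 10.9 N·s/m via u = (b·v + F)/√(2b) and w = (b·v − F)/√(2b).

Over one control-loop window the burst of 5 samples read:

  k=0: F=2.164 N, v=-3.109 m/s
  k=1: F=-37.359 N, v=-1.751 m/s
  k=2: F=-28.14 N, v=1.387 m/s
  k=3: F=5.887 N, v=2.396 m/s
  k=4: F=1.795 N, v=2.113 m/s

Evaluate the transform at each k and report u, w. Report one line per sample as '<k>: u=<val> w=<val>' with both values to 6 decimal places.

k=0: b·v=10.9×(-3.109)=-33.888100; √(2b)=4.669047; u=(-33.888100+2.164)/4.669047=-6.794556, w=(-33.888100−2.164)/4.669047=-7.721511
k=1: b·v=10.9×(-1.751)=-19.085900; √(2b)=4.669047; u=(-19.085900+(-37.359))/4.669047=-12.089169, w=(-19.085900−(-37.359))/4.669047=3.913668
k=2: b·v=10.9×1.387=15.118300; √(2b)=4.669047; u=(15.118300+(-28.14))/4.669047=-2.788942, w=(15.118300−(-28.14))/4.669047=9.264910
k=3: b·v=10.9×2.396=26.116400; √(2b)=4.669047; u=(26.116400+5.887)/4.669047=6.854375, w=(26.116400−5.887)/4.669047=4.332661
k=4: b·v=10.9×2.113=23.031700; √(2b)=4.669047; u=(23.031700+1.795)/4.669047=5.317295, w=(23.031700−1.795)/4.669047=4.548401

0: u=-6.794556 w=-7.721511
1: u=-12.089169 w=3.913668
2: u=-2.788942 w=9.264910
3: u=6.854375 w=4.332661
4: u=5.317295 w=4.548401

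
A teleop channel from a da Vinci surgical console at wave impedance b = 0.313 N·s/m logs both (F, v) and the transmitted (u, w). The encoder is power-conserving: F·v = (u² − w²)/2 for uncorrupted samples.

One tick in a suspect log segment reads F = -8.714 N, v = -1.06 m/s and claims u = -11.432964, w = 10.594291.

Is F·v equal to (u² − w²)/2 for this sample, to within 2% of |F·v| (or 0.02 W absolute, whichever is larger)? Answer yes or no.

F·v = (-8.714)×(-1.06) = 9.236840 W.
(u² − w²)/2 = (130.712666 − 112.239002)/2 = 9.236832 W.
|Δ| = 0.000008;  2% of max(1, |F·v|) = 0.184737.

yes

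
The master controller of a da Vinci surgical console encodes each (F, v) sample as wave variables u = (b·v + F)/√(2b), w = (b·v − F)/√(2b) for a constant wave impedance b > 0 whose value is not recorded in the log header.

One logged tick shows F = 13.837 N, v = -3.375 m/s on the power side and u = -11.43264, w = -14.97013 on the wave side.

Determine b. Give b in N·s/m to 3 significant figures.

u + w = -26.40277;  u + w = √(2b)·v, so √(2b) = -26.40277/(-3.375) = 7.82304.
b = (√(2b))²/2 = 61.20000/2 = 30.60000.
(Check via u − w = 2F/√(2b): u − w = 3.53749, 2F/√(2b) = 3.53750.)

b = 30.6 N·s/m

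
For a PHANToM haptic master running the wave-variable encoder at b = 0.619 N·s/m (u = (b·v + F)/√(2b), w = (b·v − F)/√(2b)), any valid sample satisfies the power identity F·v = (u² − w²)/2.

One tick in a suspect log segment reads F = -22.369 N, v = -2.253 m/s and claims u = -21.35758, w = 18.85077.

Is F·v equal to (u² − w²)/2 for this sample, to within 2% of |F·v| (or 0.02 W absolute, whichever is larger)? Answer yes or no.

F·v = (-22.369)×(-2.253) = 50.39736 W.
(u² − w²)/2 = (456.14622 − 355.35153)/2 = 50.39735 W.
|Δ| = 0.00001;  2% of max(1, |F·v|) = 1.00795.

yes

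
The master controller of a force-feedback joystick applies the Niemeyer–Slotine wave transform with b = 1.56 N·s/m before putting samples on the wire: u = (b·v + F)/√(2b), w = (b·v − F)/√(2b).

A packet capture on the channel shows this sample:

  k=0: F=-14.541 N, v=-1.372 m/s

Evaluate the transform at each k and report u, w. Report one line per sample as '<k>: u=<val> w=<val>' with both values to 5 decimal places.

0: u=-9.44394 w=7.02050

k=0: b·v=1.56×(-1.372)=-2.14032; √(2b)=1.76635; u=(-2.14032+(-14.541))/1.76635=-9.44394, w=(-2.14032−(-14.541))/1.76635=7.02050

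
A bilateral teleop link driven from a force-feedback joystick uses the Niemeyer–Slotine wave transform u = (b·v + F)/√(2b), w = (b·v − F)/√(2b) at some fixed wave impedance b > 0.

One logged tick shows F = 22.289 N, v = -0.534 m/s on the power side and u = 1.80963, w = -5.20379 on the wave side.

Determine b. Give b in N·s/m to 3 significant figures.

u + w = -3.39416;  u + w = √(2b)·v, so √(2b) = -3.39416/(-0.534) = 6.35610.
b = (√(2b))²/2 = 40.40007/2 = 20.20003.
(Check via u − w = 2F/√(2b): u − w = 7.01342, 2F/√(2b) = 7.01341.)

b = 20.2 N·s/m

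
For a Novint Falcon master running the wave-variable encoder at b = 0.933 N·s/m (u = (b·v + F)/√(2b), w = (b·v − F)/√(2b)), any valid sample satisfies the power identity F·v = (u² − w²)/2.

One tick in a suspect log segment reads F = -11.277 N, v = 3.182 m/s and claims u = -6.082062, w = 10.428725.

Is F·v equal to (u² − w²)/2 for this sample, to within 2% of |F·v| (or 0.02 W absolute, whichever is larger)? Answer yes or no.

F·v = (-11.277)×3.182 = -35.883414 W.
(u² − w²)/2 = (36.991478 − 108.758305)/2 = -35.883413 W.
|Δ| = 0.000001;  2% of max(1, |F·v|) = 0.717668.

yes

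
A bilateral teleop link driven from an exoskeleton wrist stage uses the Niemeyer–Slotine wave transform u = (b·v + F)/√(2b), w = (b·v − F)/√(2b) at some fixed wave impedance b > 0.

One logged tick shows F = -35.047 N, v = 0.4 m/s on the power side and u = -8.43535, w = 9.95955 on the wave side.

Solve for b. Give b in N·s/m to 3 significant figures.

b = 7.26 N·s/m

u + w = 1.5242;  u + w = √(2b)·v, so √(2b) = 1.5242/0.4 = 3.8105.
b = (√(2b))²/2 = 14.5199/2 = 7.2600.
(Check via u − w = 2F/√(2b): u − w = -18.3949, 2F/√(2b) = -18.3950.)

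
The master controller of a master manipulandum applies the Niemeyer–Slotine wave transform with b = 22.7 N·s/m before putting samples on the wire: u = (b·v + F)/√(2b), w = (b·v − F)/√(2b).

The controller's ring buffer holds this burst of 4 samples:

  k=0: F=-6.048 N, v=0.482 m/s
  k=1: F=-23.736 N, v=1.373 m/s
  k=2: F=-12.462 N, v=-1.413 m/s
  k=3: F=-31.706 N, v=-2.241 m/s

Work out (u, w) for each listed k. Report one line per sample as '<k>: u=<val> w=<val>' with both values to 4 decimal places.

0: u=0.7262 w=2.5214
1: u=1.1029 w=8.1483
2: u=-6.6099 w=-2.9108
3: u=-12.2555 w=-2.8443

k=0: b·v=22.7×0.482=10.9414; √(2b)=6.7380; u=(10.9414+(-6.048))/6.7380=0.7262, w=(10.9414−(-6.048))/6.7380=2.5214
k=1: b·v=22.7×1.373=31.1671; √(2b)=6.7380; u=(31.1671+(-23.736))/6.7380=1.1029, w=(31.1671−(-23.736))/6.7380=8.1483
k=2: b·v=22.7×(-1.413)=-32.0751; √(2b)=6.7380; u=(-32.0751+(-12.462))/6.7380=-6.6099, w=(-32.0751−(-12.462))/6.7380=-2.9108
k=3: b·v=22.7×(-2.241)=-50.8707; √(2b)=6.7380; u=(-50.8707+(-31.706))/6.7380=-12.2555, w=(-50.8707−(-31.706))/6.7380=-2.8443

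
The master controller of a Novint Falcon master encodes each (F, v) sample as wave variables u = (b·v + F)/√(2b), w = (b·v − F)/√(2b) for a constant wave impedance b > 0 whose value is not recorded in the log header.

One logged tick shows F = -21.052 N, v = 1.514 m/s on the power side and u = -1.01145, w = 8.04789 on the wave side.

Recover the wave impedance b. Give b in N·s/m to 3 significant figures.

b = 10.8 N·s/m

u + w = 7.03644;  u + w = √(2b)·v, so √(2b) = 7.03644/1.514 = 4.64758.
b = (√(2b))²/2 = 21.60002/2 = 10.80001.
(Check via u − w = 2F/√(2b): u − w = -9.05934, 2F/√(2b) = -9.05933.)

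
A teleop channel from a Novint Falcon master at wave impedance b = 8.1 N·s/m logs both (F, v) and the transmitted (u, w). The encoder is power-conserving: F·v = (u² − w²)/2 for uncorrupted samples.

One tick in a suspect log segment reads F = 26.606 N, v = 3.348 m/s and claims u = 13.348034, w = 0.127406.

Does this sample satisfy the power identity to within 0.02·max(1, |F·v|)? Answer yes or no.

F·v = 26.606×3.348 = 89.076888 W.
(u² − w²)/2 = (178.170012 − 0.016232)/2 = 89.076890 W.
|Δ| = 0.000002;  2% of max(1, |F·v|) = 1.781538.

yes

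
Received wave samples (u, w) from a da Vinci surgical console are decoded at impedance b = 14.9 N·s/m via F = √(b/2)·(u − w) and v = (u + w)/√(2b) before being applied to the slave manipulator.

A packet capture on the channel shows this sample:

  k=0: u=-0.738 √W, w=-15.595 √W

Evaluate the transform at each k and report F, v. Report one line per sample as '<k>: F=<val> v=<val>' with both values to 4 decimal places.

k=0: u−w=14.8570, u+w=-16.3330; √(b/2)=2.7295, √(2b)=5.4589; F=2.7295×14.857=40.5517, v=-16.3330/5.4589=-2.9920

0: F=40.5517 v=-2.9920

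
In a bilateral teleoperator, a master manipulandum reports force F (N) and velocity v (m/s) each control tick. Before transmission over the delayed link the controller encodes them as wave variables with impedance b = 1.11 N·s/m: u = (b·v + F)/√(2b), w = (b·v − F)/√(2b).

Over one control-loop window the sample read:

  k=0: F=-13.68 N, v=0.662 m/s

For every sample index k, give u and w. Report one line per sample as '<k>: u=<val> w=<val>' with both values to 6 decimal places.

0: u=-8.688236 w=9.674594

k=0: b·v=1.11×0.662=0.734820; √(2b)=1.489966; u=(0.734820+(-13.68))/1.489966=-8.688236, w=(0.734820−(-13.68))/1.489966=9.674594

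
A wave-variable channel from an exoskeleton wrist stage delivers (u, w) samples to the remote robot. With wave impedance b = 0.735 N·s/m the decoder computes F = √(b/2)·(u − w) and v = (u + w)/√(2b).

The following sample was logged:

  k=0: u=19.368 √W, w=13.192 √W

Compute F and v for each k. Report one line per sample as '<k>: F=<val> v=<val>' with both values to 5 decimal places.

0: F=3.74400 v=26.85504

k=0: u−w=6.17600, u+w=32.56000; √(b/2)=0.60622, √(2b)=1.21244; F=0.60622×6.176=3.74400, v=32.56000/1.21244=26.85504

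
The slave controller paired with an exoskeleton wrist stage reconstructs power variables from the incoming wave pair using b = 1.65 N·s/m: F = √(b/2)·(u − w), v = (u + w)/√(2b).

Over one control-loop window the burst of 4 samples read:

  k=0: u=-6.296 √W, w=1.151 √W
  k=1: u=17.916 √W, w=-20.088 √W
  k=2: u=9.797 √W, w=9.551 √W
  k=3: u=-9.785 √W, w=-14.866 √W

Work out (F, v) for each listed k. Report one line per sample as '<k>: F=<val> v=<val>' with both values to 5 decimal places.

0: F=-6.76407 v=-2.83223
1: F=34.51885 v=-1.19565
2: F=0.22344 v=10.65072
3: F=4.61505 v=-13.56993

k=0: u−w=-7.44700, u+w=-5.14500; √(b/2)=0.90830, √(2b)=1.81659; F=0.90830×(-7.447)=-6.76407, v=-5.14500/1.81659=-2.83223
k=1: u−w=38.00400, u+w=-2.17200; √(b/2)=0.90830, √(2b)=1.81659; F=0.90830×38.004=34.51885, v=-2.17200/1.81659=-1.19565
k=2: u−w=0.24600, u+w=19.34800; √(b/2)=0.90830, √(2b)=1.81659; F=0.90830×0.246=0.22344, v=19.34800/1.81659=10.65072
k=3: u−w=5.08100, u+w=-24.65100; √(b/2)=0.90830, √(2b)=1.81659; F=0.90830×5.081=4.61505, v=-24.65100/1.81659=-13.56993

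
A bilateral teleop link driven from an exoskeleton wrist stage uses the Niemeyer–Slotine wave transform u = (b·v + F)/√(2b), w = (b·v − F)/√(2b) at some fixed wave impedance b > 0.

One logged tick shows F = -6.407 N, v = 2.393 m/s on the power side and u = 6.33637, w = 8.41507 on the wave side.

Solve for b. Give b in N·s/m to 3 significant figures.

b = 19 N·s/m

u + w = 14.75144;  u + w = √(2b)·v, so √(2b) = 14.75144/2.393 = 6.16441.
b = (√(2b))²/2 = 37.99999/2 = 18.99999.
(Check via u − w = 2F/√(2b): u − w = -2.07870, 2F/√(2b) = -2.07871.)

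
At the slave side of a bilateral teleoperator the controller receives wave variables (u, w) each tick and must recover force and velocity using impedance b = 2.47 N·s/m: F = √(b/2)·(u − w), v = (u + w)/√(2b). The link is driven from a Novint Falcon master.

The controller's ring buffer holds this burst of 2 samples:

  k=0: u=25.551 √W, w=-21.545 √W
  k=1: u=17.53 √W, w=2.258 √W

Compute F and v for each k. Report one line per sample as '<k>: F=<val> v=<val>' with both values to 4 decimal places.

k=0: u−w=47.0960, u+w=4.0060; √(b/2)=1.1113, √(2b)=2.2226; F=1.1113×47.096=52.3380, v=4.0060/2.2226=1.8024
k=1: u−w=15.2720, u+w=19.7880; √(b/2)=1.1113, √(2b)=2.2226; F=1.1113×15.272=16.9719, v=19.7880/2.2226=8.9030

0: F=52.3380 v=1.8024
1: F=16.9719 v=8.9030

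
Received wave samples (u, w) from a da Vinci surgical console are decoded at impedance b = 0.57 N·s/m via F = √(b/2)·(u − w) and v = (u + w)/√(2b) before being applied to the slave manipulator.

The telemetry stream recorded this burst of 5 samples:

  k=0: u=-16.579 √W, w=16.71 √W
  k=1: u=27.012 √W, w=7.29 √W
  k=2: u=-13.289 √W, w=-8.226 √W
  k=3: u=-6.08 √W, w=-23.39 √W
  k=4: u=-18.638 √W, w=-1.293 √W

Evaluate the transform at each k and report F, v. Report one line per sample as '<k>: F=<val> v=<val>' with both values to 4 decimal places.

k=0: u−w=-33.2890, u+w=0.1310; √(b/2)=0.5339, √(2b)=1.0677; F=0.5339×(-33.289)=-17.7715, v=0.1310/1.0677=0.1227
k=1: u−w=19.7220, u+w=34.3020; √(b/2)=0.5339, √(2b)=1.0677; F=0.5339×19.722=10.5287, v=34.3020/1.0677=32.1268
k=2: u−w=-5.0630, u+w=-21.5150; √(b/2)=0.5339, √(2b)=1.0677; F=0.5339×(-5.063)=-2.7029, v=-21.5150/1.0677=-20.1506
k=3: u−w=17.3100, u+w=-29.4700; √(b/2)=0.5339, √(2b)=1.0677; F=0.5339×17.31=9.2410, v=-29.4700/1.0677=-27.6012
k=4: u−w=-17.3450, u+w=-19.9310; √(b/2)=0.5339, √(2b)=1.0677; F=0.5339×(-17.345)=-9.2597, v=-19.9310/1.0677=-18.6671

0: F=-17.7715 v=0.1227
1: F=10.5287 v=32.1268
2: F=-2.7029 v=-20.1506
3: F=9.2410 v=-27.6012
4: F=-9.2597 v=-18.6671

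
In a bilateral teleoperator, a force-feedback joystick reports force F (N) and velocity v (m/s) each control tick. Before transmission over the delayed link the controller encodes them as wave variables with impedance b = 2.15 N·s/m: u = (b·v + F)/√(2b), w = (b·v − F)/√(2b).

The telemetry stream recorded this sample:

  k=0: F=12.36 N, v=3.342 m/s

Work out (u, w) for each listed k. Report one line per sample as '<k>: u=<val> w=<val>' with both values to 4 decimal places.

k=0: b·v=2.15×3.342=7.1853; √(2b)=2.0736; u=(7.1853+12.36)/2.0736=9.4256, w=(7.1853−12.36)/2.0736=-2.4955

0: u=9.4256 w=-2.4955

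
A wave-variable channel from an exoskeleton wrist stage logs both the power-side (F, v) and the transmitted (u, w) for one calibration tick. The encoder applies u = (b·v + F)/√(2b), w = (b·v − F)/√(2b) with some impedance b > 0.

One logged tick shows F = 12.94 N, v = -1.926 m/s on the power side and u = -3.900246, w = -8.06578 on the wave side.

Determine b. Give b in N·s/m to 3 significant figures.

u + w = -11.966026;  u + w = √(2b)·v, so √(2b) = -11.966026/(-1.926) = 6.212890.
b = (√(2b))²/2 = 38.600001/2 = 19.300001.
(Check via u − w = 2F/√(2b): u − w = 4.165534, 2F/√(2b) = 4.165533.)

b = 19.3 N·s/m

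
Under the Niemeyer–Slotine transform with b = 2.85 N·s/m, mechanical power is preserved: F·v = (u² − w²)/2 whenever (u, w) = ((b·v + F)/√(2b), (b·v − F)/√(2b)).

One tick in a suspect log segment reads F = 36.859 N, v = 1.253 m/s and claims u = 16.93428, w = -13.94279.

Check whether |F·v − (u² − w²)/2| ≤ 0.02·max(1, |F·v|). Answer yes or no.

yes

F·v = 36.859×1.253 = 46.1843 W.
(u² − w²)/2 = (286.7698 − 194.4014)/2 = 46.1842 W.
|Δ| = 0.0001;  2% of max(1, |F·v|) = 0.9237.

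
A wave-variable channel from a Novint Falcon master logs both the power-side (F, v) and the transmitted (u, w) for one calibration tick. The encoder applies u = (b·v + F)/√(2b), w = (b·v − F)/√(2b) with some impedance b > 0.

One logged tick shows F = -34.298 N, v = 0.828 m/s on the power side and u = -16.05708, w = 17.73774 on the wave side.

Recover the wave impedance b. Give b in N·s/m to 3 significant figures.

b = 2.06 N·s/m

u + w = 1.6807;  u + w = √(2b)·v, so √(2b) = 1.6807/0.828 = 2.0298.
b = (√(2b))²/2 = 4.1200/2 = 2.0600.
(Check via u − w = 2F/√(2b): u − w = -33.7948, 2F/√(2b) = -33.7948.)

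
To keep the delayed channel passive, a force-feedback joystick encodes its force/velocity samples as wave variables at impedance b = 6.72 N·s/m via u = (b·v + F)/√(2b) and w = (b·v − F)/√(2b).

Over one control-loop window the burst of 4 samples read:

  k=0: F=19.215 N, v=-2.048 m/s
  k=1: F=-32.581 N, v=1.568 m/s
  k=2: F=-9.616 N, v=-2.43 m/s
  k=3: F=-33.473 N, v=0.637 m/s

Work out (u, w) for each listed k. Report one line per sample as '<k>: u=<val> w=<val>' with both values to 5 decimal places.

k=0: b·v=6.72×(-2.048)=-13.76256; √(2b)=3.66606; u=(-13.76256+19.215)/3.66606=1.48727, w=(-13.76256−19.215)/3.66606=-8.99537
k=1: b·v=6.72×1.568=10.53696; √(2b)=3.66606; u=(10.53696+(-32.581))/3.66606=-6.01300, w=(10.53696−(-32.581))/3.66606=11.76139
k=2: b·v=6.72×(-2.43)=-16.32960; √(2b)=3.66606; u=(-16.32960+(-9.616))/3.66606=-7.07724, w=(-16.32960−(-9.616))/3.66606=-1.83128
k=3: b·v=6.72×0.637=4.28064; √(2b)=3.66606; u=(4.28064+(-33.473))/3.66606=-7.96287, w=(4.28064−(-33.473))/3.66606=10.29815

0: u=1.48727 w=-8.99537
1: u=-6.01300 w=11.76139
2: u=-7.07724 w=-1.83128
3: u=-7.96287 w=10.29815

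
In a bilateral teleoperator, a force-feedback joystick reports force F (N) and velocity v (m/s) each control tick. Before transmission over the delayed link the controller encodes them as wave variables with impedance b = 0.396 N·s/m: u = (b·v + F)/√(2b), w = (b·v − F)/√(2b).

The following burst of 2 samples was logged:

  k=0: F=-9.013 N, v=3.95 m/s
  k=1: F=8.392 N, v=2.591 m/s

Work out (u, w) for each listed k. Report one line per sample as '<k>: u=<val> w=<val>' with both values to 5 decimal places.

0: u=-8.36997 w=11.88524
1: u=10.58273 w=-8.27689

k=0: b·v=0.396×3.95=1.56420; √(2b)=0.88994; u=(1.56420+(-9.013))/0.88994=-8.36997, w=(1.56420−(-9.013))/0.88994=11.88524
k=1: b·v=0.396×2.591=1.02604; √(2b)=0.88994; u=(1.02604+8.392)/0.88994=10.58273, w=(1.02604−8.392)/0.88994=-8.27689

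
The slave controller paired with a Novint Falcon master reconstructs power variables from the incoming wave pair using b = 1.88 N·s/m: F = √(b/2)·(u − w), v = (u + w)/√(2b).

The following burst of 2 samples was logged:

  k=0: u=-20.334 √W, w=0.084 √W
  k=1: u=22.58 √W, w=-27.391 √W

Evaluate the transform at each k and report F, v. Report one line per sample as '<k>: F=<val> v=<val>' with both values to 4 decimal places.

0: F=-19.7960 v=-10.4431
1: F=48.4487 v=-2.4811

k=0: u−w=-20.4180, u+w=-20.2500; √(b/2)=0.9695, √(2b)=1.9391; F=0.9695×(-20.418)=-19.7960, v=-20.2500/1.9391=-10.4431
k=1: u−w=49.9710, u+w=-4.8110; √(b/2)=0.9695, √(2b)=1.9391; F=0.9695×49.971=48.4487, v=-4.8110/1.9391=-2.4811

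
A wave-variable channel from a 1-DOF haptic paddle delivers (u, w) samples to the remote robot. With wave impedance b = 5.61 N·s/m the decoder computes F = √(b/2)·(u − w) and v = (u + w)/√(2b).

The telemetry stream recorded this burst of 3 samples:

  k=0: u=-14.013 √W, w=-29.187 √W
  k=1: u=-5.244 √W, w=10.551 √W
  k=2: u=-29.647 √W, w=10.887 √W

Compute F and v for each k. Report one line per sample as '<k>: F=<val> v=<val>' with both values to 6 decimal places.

k=0: u−w=15.174000, u+w=-43.200000; √(b/2)=1.674813, √(2b)=3.349627; F=1.674813×15.174=25.413619, v=-43.200000/3.349627=-12.896959
k=1: u−w=-15.795000, u+w=5.307000; √(b/2)=1.674813, √(2b)=3.349627; F=1.674813×(-15.795)=-26.453678, v=5.307000/3.349627=1.584356
k=2: u−w=-40.534000, u+w=-18.760000; √(b/2)=1.674813, √(2b)=3.349627; F=1.674813×(-40.534)=-67.886887, v=-18.760000/3.349627=-5.600624

0: F=25.413619 v=-12.896959
1: F=-26.453678 v=1.584356
2: F=-67.886887 v=-5.600624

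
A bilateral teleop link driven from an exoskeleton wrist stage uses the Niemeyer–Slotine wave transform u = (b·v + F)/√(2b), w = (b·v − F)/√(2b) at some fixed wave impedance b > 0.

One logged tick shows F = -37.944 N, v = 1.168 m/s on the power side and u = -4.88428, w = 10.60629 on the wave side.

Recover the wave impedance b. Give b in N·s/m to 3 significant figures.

b = 12 N·s/m

u + w = 5.72201;  u + w = √(2b)·v, so √(2b) = 5.72201/1.168 = 4.89898.
b = (√(2b))²/2 = 24.00002/2 = 12.00001.
(Check via u − w = 2F/√(2b): u − w = -15.49057, 2F/√(2b) = -15.49057.)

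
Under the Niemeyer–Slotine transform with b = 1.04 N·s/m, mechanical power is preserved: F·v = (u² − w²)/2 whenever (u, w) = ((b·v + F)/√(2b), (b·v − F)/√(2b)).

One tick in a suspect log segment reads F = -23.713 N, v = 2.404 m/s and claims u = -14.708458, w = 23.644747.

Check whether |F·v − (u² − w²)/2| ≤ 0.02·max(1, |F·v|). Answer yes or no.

no

F·v = (-23.713)×2.404 = -57.006052 W.
(u² − w²)/2 = (216.338737 − 559.074061)/2 = -171.367662 W.
|Δ| = 114.361610;  2% of max(1, |F·v|) = 1.140121.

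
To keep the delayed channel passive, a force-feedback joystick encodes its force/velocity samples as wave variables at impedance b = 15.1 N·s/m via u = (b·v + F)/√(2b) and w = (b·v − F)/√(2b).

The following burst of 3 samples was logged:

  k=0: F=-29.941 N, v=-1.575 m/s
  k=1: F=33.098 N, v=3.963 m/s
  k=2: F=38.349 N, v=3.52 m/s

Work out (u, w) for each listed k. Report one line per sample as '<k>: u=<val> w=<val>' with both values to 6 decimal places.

0: u=-9.775992 w=1.120654
1: u=16.912037 w=4.866442
2: u=16.650312 w=2.693682

k=0: b·v=15.1×(-1.575)=-23.782500; √(2b)=5.495453; u=(-23.782500+(-29.941))/5.495453=-9.775992, w=(-23.782500−(-29.941))/5.495453=1.120654
k=1: b·v=15.1×3.963=59.841300; √(2b)=5.495453; u=(59.841300+33.098)/5.495453=16.912037, w=(59.841300−33.098)/5.495453=4.866442
k=2: b·v=15.1×3.52=53.152000; √(2b)=5.495453; u=(53.152000+38.349)/5.495453=16.650312, w=(53.152000−38.349)/5.495453=2.693682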